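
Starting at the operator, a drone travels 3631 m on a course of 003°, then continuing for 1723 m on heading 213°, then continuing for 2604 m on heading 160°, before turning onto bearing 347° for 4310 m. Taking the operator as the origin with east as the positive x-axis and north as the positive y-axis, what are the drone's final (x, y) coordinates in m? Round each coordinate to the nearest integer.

Leg 1 (003°, 3631 m): east 3631 sin 3° = 190.03, north 3631 cos 3° = 3626.02
Leg 2 (213°, 1723 m): east 1723 sin 213° = -938.41, north 1723 cos 213° = -1445.03
Leg 3 (160°, 2604 m): east 2604 sin 160° = 890.62, north 2604 cos 160° = -2446.96
Leg 4 (347°, 4310 m): east 4310 sin 347° = -969.54, north 4310 cos 347° = 4199.53
Summing: -827.30 m east, 3933.57 m north → (-827, 3934).

(-827, 3934)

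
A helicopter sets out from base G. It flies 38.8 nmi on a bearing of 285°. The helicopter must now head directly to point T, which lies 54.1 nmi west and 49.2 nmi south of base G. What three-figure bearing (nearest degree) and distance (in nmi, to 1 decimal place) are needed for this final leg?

196°, 61.5 nmi

Leg 1 (285°, 38.8 nmi): east 38.8 sin 285° = -37.48, north 38.8 cos 285° = 10.04
Current position: (-37.48, 10.04). Target: (-54.1, -49.2). Remaining: Δeast = -16.62, Δnorth = -59.24.
Bearing = atan2(-16.62, -59.24) mod 360° = 195.67°; distance = √((-16.62)² + (-59.24)²) = 61.530 nmi.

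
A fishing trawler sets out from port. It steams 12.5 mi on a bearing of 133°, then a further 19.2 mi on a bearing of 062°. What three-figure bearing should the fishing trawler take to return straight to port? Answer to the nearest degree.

Leg 1 (133°, 12.5 mi): east 12.5 sin 133° = 9.14, north 12.5 cos 133° = -8.52
Leg 2 (062°, 19.2 mi): east 19.2 sin 62° = 16.95, north 19.2 cos 62° = 9.01
Net displacement: 26.09 east, 0.49 north. Direction back to start is (-26.09, -0.49): bearing = atan2(-26.09, -0.49) mod 360° = 268.93° ≈ 269°.

269°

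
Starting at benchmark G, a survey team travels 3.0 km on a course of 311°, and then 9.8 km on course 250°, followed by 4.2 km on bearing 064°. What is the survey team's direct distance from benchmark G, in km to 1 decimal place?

7.7 km

Leg 1 (311°, 3.0 km): east 3.0 sin 311° = -2.26, north 3.0 cos 311° = 1.97
Leg 2 (250°, 9.8 km): east 9.8 sin 250° = -9.21, north 9.8 cos 250° = -3.35
Leg 3 (064°, 4.2 km): east 4.2 sin 64° = 3.77, north 4.2 cos 64° = 1.84
Net: -7.70 east, 0.46 north. Distance = √((-7.70)² + (0.46)²) = 7.712 km.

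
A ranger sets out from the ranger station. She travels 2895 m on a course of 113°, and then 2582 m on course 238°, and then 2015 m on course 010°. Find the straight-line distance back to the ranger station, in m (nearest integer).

973 m

Leg 1 (113°, 2895 m): east 2895 sin 113° = 2664.86, north 2895 cos 113° = -1131.17
Leg 2 (238°, 2582 m): east 2582 sin 238° = -2189.66, north 2582 cos 238° = -1368.25
Leg 3 (010°, 2015 m): east 2015 sin 10° = 349.90, north 2015 cos 10° = 1984.39
Net: 825.10 east, -515.03 north. Distance = √((825.10)² + (-515.03)²) = 972.651 m.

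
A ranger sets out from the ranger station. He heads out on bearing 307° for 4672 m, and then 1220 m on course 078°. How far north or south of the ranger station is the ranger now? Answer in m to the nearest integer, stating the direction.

3065 m north

Leg 1 (307°, 4672 m): east 4672 sin 307° = -3731.23, north 4672 cos 307° = 2811.68
Leg 2 (078°, 1220 m): east 1220 sin 78° = 1193.34, north 1220 cos 78° = 253.65
Net north component: 3065.33 m.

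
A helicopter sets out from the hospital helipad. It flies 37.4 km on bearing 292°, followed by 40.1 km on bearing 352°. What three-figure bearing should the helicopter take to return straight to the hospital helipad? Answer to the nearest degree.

143°

Leg 1 (292°, 37.4 km): east 37.4 sin 292° = -34.68, north 37.4 cos 292° = 14.01
Leg 2 (352°, 40.1 km): east 40.1 sin 352° = -5.58, north 40.1 cos 352° = 39.71
Net displacement: -40.26 east, 53.72 north. Direction back to start is (40.26, -53.72): bearing = atan2(40.26, -53.72) mod 360° = 143.15° ≈ 143°.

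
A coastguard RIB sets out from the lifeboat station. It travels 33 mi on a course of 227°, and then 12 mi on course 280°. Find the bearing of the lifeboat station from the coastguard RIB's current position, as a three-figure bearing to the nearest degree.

060°

Leg 1 (227°, 33 mi): east 33 sin 227° = -24.13, north 33 cos 227° = -22.51
Leg 2 (280°, 12 mi): east 12 sin 280° = -11.82, north 12 cos 280° = 2.08
Net displacement: -35.95 east, -20.42 north. Direction back to start is (35.95, 20.42): bearing = atan2(35.95, 20.42) mod 360° = 60.40° ≈ 060°.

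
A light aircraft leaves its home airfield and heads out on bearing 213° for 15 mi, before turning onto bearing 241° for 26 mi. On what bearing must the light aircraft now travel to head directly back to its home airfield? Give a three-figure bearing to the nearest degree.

051°

Leg 1 (213°, 15 mi): east 15 sin 213° = -8.17, north 15 cos 213° = -12.58
Leg 2 (241°, 26 mi): east 26 sin 241° = -22.74, north 26 cos 241° = -12.61
Net displacement: -30.91 east, -25.19 north. Direction back to start is (30.91, 25.19): bearing = atan2(30.91, 25.19) mod 360° = 50.83° ≈ 051°.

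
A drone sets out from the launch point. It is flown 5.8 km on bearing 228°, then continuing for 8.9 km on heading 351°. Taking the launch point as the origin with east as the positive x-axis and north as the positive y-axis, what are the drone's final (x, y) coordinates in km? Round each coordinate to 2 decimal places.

(-5.70, 4.91)

Leg 1 (228°, 5.8 km): east 5.8 sin 228° = -4.31, north 5.8 cos 228° = -3.88
Leg 2 (351°, 8.9 km): east 8.9 sin 351° = -1.39, north 8.9 cos 351° = 8.79
Summing: -5.70 km east, 4.91 km north → (-5.70, 4.91).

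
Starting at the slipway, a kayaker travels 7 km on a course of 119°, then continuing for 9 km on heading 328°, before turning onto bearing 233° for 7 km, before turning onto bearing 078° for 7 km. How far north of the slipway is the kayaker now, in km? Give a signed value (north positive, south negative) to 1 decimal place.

Leg 1 (119°, 7 km): east 7 sin 119° = 6.12, north 7 cos 119° = -3.39
Leg 2 (328°, 9 km): east 9 sin 328° = -4.77, north 9 cos 328° = 7.63
Leg 3 (233°, 7 km): east 7 sin 233° = -5.59, north 7 cos 233° = -4.21
Leg 4 (078°, 7 km): east 7 sin 78° = 6.85, north 7 cos 78° = 1.46
Net north component: 1.48 km.

1.5 km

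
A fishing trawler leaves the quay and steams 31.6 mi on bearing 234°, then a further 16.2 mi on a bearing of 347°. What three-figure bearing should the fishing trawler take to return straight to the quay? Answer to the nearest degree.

Leg 1 (234°, 31.6 mi): east 31.6 sin 234° = -25.56, north 31.6 cos 234° = -18.57
Leg 2 (347°, 16.2 mi): east 16.2 sin 347° = -3.64, north 16.2 cos 347° = 15.78
Net displacement: -29.21 east, -2.79 north. Direction back to start is (29.21, 2.79): bearing = atan2(29.21, 2.79) mod 360° = 84.55° ≈ 085°.

085°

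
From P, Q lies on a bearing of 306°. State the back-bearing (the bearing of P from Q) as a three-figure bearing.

Back-bearing = 306° − 180° = 126°.

126°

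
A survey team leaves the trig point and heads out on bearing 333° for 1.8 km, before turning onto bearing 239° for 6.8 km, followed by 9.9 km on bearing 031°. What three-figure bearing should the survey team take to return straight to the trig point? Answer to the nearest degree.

167°

Leg 1 (333°, 1.8 km): east 1.8 sin 333° = -0.82, north 1.8 cos 333° = 1.60
Leg 2 (239°, 6.8 km): east 6.8 sin 239° = -5.83, north 6.8 cos 239° = -3.50
Leg 3 (031°, 9.9 km): east 9.9 sin 31° = 5.10, north 9.9 cos 31° = 8.49
Net displacement: -1.55 east, 6.59 north. Direction back to start is (1.55, -6.59): bearing = atan2(1.55, -6.59) mod 360° = 166.78° ≈ 167°.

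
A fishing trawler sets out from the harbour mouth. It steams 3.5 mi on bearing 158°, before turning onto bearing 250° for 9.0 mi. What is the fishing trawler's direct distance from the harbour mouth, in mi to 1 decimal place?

Leg 1 (158°, 3.5 mi): east 3.5 sin 158° = 1.31, north 3.5 cos 158° = -3.25
Leg 2 (250°, 9.0 mi): east 9.0 sin 250° = -8.46, north 9.0 cos 250° = -3.08
Net: -7.15 east, -6.32 north. Distance = √((-7.15)² + (-6.32)²) = 9.542 mi.

9.5 mi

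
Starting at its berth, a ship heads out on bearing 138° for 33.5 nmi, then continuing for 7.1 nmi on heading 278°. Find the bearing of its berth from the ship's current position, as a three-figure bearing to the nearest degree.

Leg 1 (138°, 33.5 nmi): east 33.5 sin 138° = 22.42, north 33.5 cos 138° = -24.90
Leg 2 (278°, 7.1 nmi): east 7.1 sin 278° = -7.03, north 7.1 cos 278° = 0.99
Net displacement: 15.38 east, -23.91 north. Direction back to start is (-15.38, 23.91): bearing = atan2(-15.38, 23.91) mod 360° = 327.24° ≈ 327°.

327°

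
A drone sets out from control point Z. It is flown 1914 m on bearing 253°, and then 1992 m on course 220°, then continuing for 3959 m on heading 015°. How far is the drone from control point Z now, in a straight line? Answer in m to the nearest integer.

Leg 1 (253°, 1914 m): east 1914 sin 253° = -1830.37, north 1914 cos 253° = -559.60
Leg 2 (220°, 1992 m): east 1992 sin 220° = -1280.43, north 1992 cos 220° = -1525.96
Leg 3 (015°, 3959 m): east 3959 sin 15° = 1024.66, north 3959 cos 15° = 3824.10
Net: -2086.14 east, 1738.54 north. Distance = √((-2086.14)² + (1738.54)²) = 2715.600 m.

2716 m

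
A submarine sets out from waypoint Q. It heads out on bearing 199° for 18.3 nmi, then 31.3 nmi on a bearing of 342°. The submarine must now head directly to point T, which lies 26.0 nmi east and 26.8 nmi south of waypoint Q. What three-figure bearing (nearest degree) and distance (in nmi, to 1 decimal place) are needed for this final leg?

133°, 57.2 nmi

Leg 1 (199°, 18.3 nmi): east 18.3 sin 199° = -5.96, north 18.3 cos 199° = -17.30
Leg 2 (342°, 31.3 nmi): east 31.3 sin 342° = -9.67, north 31.3 cos 342° = 29.77
Current position: (-15.63, 12.47). Target: (26.0, -26.8). Remaining: Δeast = 41.63, Δnorth = -39.27.
Bearing = atan2(41.63, -39.27) mod 360° = 133.33°; distance = √((41.63)² + (-39.27)²) = 57.226 nmi.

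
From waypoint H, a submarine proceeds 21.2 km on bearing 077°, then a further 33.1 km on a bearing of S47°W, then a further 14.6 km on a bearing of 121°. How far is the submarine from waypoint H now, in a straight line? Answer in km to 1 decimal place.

26.9 km

Leg 1 (077°, 21.2 km): east 21.2 sin 77° = 20.66, north 21.2 cos 77° = 4.77
Leg 2 (S47°W, 33.1 km): east 33.1 sin 227° = -24.21, north 33.1 cos 227° = -22.57
Leg 3 (121°, 14.6 km): east 14.6 sin 121° = 12.51, north 14.6 cos 121° = -7.52
Net: 8.96 east, -25.32 north. Distance = √((8.96)² + (-25.32)²) = 26.864 km.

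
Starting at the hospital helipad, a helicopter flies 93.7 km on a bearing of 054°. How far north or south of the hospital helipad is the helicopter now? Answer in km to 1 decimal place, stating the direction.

Leg 1 (054°, 93.7 km): east 93.7 sin 54° = 75.80, north 93.7 cos 54° = 55.08
Net north component: 55.08 km.

55.1 km north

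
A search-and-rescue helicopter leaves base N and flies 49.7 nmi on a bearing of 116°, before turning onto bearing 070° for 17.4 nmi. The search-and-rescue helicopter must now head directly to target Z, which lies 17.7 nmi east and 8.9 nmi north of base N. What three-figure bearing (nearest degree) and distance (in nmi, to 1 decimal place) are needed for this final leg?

300°, 49.9 nmi

Leg 1 (116°, 49.7 nmi): east 49.7 sin 116° = 44.67, north 49.7 cos 116° = -21.79
Leg 2 (070°, 17.4 nmi): east 17.4 sin 70° = 16.35, north 17.4 cos 70° = 5.95
Current position: (61.02, -15.84). Target: (17.7, 8.9). Remaining: Δeast = -43.32, Δnorth = 24.74.
Bearing = atan2(-43.32, 24.74) mod 360° = 299.73°; distance = √((-43.32)² + (24.74)²) = 49.885 nmi.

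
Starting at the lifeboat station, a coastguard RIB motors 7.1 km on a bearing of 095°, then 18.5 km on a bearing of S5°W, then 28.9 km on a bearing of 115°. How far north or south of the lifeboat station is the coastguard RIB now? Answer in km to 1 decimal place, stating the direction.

Leg 1 (095°, 7.1 km): east 7.1 sin 95° = 7.07, north 7.1 cos 95° = -0.62
Leg 2 (S5°W, 18.5 km): east 18.5 sin 185° = -1.61, north 18.5 cos 185° = -18.43
Leg 3 (115°, 28.9 km): east 28.9 sin 115° = 26.19, north 28.9 cos 115° = -12.21
Net north component: -31.26 km.

31.3 km south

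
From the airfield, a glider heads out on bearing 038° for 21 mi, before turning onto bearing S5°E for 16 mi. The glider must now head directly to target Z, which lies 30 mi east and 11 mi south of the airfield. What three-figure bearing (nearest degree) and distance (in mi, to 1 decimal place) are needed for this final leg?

Leg 1 (038°, 21 mi): east 21 sin 38° = 12.93, north 21 cos 38° = 16.55
Leg 2 (S5°E, 16 mi): east 16 sin 175° = 1.39, north 16 cos 175° = -15.94
Current position: (14.32, 0.61). Target: (30, -11). Remaining: Δeast = 15.68, Δnorth = -11.61.
Bearing = atan2(15.68, -11.61) mod 360° = 126.52°; distance = √((15.68)² + (-11.61)²) = 19.507 mi.

127°, 19.5 mi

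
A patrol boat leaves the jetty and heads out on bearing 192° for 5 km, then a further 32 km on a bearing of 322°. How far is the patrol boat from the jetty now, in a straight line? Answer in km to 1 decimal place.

29.0 km

Leg 1 (192°, 5 km): east 5 sin 192° = -1.04, north 5 cos 192° = -4.89
Leg 2 (322°, 32 km): east 32 sin 322° = -19.70, north 32 cos 322° = 25.22
Net: -20.74 east, 20.33 north. Distance = √((-20.74)² + (20.33)²) = 29.040 km.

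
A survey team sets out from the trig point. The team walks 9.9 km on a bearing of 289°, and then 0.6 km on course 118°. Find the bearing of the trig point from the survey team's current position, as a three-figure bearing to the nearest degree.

108°

Leg 1 (289°, 9.9 km): east 9.9 sin 289° = -9.36, north 9.9 cos 289° = 3.22
Leg 2 (118°, 0.6 km): east 0.6 sin 118° = 0.53, north 0.6 cos 118° = -0.28
Net displacement: -8.83 east, 2.94 north. Direction back to start is (8.83, -2.94): bearing = atan2(8.83, -2.94) mod 360° = 108.42° ≈ 108°.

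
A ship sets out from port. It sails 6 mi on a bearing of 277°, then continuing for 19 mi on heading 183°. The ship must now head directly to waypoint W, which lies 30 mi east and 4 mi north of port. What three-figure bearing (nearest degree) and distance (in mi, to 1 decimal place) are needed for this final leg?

Leg 1 (277°, 6 mi): east 6 sin 277° = -5.96, north 6 cos 277° = 0.73
Leg 2 (183°, 19 mi): east 19 sin 183° = -0.99, north 19 cos 183° = -18.97
Current position: (-6.95, -18.24). Target: (30, 4). Remaining: Δeast = 36.95, Δnorth = 22.24.
Bearing = atan2(36.95, 22.24) mod 360° = 58.95°; distance = √((36.95)² + (22.24)²) = 43.128 mi.

059°, 43.1 mi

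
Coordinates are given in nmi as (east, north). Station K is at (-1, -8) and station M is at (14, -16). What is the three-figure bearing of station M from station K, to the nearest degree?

Δeast = 14 − -1 = 15.00; Δnorth = -16 − -8 = -8.00.
Bearing = atan2(Δeast, Δnorth) mod 360° = 118.07° ≈ 118°.

118°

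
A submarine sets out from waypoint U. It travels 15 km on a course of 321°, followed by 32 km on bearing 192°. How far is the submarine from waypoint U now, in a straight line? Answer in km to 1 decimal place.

Leg 1 (321°, 15 km): east 15 sin 321° = -9.44, north 15 cos 321° = 11.66
Leg 2 (192°, 32 km): east 32 sin 192° = -6.65, north 32 cos 192° = -31.30
Net: -16.09 east, -19.64 north. Distance = √((-16.09)² + (-19.64)²) = 25.394 km.

25.4 km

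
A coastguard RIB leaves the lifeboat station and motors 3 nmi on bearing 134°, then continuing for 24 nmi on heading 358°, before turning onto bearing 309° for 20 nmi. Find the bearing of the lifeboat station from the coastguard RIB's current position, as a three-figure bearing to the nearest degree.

Leg 1 (134°, 3 nmi): east 3 sin 134° = 2.16, north 3 cos 134° = -2.08
Leg 2 (358°, 24 nmi): east 24 sin 358° = -0.84, north 24 cos 358° = 23.99
Leg 3 (309°, 20 nmi): east 20 sin 309° = -15.54, north 20 cos 309° = 12.59
Net displacement: -14.22 east, 34.49 north. Direction back to start is (14.22, -34.49): bearing = atan2(14.22, -34.49) mod 360° = 157.59° ≈ 158°.

158°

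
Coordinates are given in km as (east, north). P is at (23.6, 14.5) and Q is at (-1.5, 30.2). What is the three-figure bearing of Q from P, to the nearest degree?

Δeast = -1.5 − 23.6 = -25.10; Δnorth = 30.2 − 14.5 = 15.70.
Bearing = atan2(Δeast, Δnorth) mod 360° = 302.03° ≈ 302°.

302°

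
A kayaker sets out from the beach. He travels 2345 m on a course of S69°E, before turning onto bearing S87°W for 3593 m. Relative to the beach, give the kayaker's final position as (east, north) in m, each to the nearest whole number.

(-1399, -1028)

Leg 1 (S69°E, 2345 m): east 2345 sin 111° = 2189.25, north 2345 cos 111° = -840.37
Leg 2 (S87°W, 3593 m): east 3593 sin 267° = -3588.08, north 3593 cos 267° = -188.04
Summing: -1398.83 m east, -1028.42 m north → (-1399, -1028).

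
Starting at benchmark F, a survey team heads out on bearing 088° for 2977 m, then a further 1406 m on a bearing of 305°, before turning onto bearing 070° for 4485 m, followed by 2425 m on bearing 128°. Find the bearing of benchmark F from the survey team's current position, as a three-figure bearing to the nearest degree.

Leg 1 (088°, 2977 m): east 2977 sin 88° = 2975.19, north 2977 cos 88° = 103.90
Leg 2 (305°, 1406 m): east 1406 sin 305° = -1151.73, north 1406 cos 305° = 806.45
Leg 3 (070°, 4485 m): east 4485 sin 70° = 4214.52, north 4485 cos 70° = 1533.96
Leg 4 (128°, 2425 m): east 2425 sin 128° = 1910.93, north 2425 cos 128° = -1492.98
Net displacement: 7948.91 east, 951.33 north. Direction back to start is (-7948.91, -951.33): bearing = atan2(-7948.91, -951.33) mod 360° = 263.18° ≈ 263°.

263°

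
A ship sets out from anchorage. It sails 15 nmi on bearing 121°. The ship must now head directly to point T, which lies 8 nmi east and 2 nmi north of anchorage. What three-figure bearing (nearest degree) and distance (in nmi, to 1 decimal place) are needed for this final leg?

333°, 10.9 nmi

Leg 1 (121°, 15 nmi): east 15 sin 121° = 12.86, north 15 cos 121° = -7.73
Current position: (12.86, -7.73). Target: (8, 2). Remaining: Δeast = -4.86, Δnorth = 9.73.
Bearing = atan2(-4.86, 9.73) mod 360° = 333.46°; distance = √((-4.86)² + (9.73)²) = 10.871 nmi.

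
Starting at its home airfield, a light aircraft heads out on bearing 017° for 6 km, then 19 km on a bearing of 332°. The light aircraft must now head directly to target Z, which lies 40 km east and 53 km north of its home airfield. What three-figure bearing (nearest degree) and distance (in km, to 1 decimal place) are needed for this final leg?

Leg 1 (017°, 6 km): east 6 sin 17° = 1.75, north 6 cos 17° = 5.74
Leg 2 (332°, 19 km): east 19 sin 332° = -8.92, north 19 cos 332° = 16.78
Current position: (-7.17, 22.51). Target: (40, 53). Remaining: Δeast = 47.17, Δnorth = 30.49.
Bearing = atan2(47.17, 30.49) mod 360° = 57.12°; distance = √((47.17)² + (30.49)²) = 56.161 km.

057°, 56.2 km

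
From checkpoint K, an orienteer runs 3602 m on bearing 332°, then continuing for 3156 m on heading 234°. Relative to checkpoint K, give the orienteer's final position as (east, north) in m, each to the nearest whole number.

Leg 1 (332°, 3602 m): east 3602 sin 332° = -1691.04, north 3602 cos 332° = 3180.38
Leg 2 (234°, 3156 m): east 3156 sin 234° = -2553.26, north 3156 cos 234° = -1855.05
Summing: -4244.29 m east, 1325.33 m north → (-4244, 1325).

(-4244, 1325)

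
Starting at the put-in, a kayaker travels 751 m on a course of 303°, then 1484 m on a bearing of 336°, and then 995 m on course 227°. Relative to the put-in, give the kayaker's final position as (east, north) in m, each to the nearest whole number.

(-1961, 1086)

Leg 1 (303°, 751 m): east 751 sin 303° = -629.84, north 751 cos 303° = 409.02
Leg 2 (336°, 1484 m): east 1484 sin 336° = -603.60, north 1484 cos 336° = 1355.70
Leg 3 (227°, 995 m): east 995 sin 227° = -727.70, north 995 cos 227° = -678.59
Summing: -1961.14 m east, 1086.14 m north → (-1961, 1086).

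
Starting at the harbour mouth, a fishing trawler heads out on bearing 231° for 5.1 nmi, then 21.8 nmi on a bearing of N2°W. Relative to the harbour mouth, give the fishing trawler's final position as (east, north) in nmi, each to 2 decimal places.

Leg 1 (231°, 5.1 nmi): east 5.1 sin 231° = -3.96, north 5.1 cos 231° = -3.21
Leg 2 (N2°W, 21.8 nmi): east 21.8 sin 358° = -0.76, north 21.8 cos 358° = 21.79
Summing: -4.72 nmi east, 18.58 nmi north → (-4.72, 18.58).

(-4.72, 18.58)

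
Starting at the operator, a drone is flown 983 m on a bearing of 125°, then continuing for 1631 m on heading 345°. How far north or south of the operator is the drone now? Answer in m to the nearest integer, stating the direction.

Leg 1 (125°, 983 m): east 983 sin 125° = 805.23, north 983 cos 125° = -563.83
Leg 2 (345°, 1631 m): east 1631 sin 345° = -422.13, north 1631 cos 345° = 1575.43
Net north component: 1011.60 m.

1012 m north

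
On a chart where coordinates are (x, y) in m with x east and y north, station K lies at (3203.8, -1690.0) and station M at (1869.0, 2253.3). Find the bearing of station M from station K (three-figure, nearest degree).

341°

Δeast = 1869.0 − 3203.8 = -1334.80; Δnorth = 2253.3 − -1690.0 = 3943.30.
Bearing = atan2(Δeast, Δnorth) mod 360° = 341.30° ≈ 341°.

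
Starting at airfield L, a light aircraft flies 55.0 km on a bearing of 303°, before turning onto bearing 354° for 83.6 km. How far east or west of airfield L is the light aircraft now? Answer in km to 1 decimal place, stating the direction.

54.9 km west

Leg 1 (303°, 55.0 km): east 55.0 sin 303° = -46.13, north 55.0 cos 303° = 29.96
Leg 2 (354°, 83.6 km): east 83.6 sin 354° = -8.74, north 83.6 cos 354° = 83.14
Net east component: -54.87 km.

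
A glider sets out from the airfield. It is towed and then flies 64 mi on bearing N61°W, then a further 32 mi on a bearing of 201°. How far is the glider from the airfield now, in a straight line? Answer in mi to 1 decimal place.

Leg 1 (N61°W, 64 mi): east 64 sin 299° = -55.98, north 64 cos 299° = 31.03
Leg 2 (201°, 32 mi): east 32 sin 201° = -11.47, north 32 cos 201° = -29.87
Net: -67.44 east, 1.15 north. Distance = √((-67.44)² + (1.15)²) = 67.453 mi.

67.5 mi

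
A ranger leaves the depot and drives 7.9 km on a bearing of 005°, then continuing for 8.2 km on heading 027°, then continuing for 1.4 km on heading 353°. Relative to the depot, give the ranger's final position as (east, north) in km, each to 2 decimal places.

Leg 1 (005°, 7.9 km): east 7.9 sin 5° = 0.69, north 7.9 cos 5° = 7.87
Leg 2 (027°, 8.2 km): east 8.2 sin 27° = 3.72, north 8.2 cos 27° = 7.31
Leg 3 (353°, 1.4 km): east 1.4 sin 353° = -0.17, north 1.4 cos 353° = 1.39
Summing: 4.24 km east, 16.57 km north → (4.24, 16.57).

(4.24, 16.57)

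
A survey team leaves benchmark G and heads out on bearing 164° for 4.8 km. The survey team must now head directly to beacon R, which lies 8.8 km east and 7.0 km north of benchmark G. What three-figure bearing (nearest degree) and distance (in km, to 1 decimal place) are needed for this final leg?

Leg 1 (164°, 4.8 km): east 4.8 sin 164° = 1.32, north 4.8 cos 164° = -4.61
Current position: (1.32, -4.61). Target: (8.8, 7.0). Remaining: Δeast = 7.48, Δnorth = 11.61.
Bearing = atan2(7.48, 11.61) mod 360° = 32.77°; distance = √((7.48)² + (11.61)²) = 13.813 km.

033°, 13.8 km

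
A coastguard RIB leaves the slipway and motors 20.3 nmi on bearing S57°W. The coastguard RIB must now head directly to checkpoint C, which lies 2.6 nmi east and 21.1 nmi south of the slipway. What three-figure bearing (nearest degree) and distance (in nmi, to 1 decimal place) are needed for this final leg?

Leg 1 (S57°W, 20.3 nmi): east 20.3 sin 237° = -17.03, north 20.3 cos 237° = -11.06
Current position: (-17.03, -11.06). Target: (2.6, -21.1). Remaining: Δeast = 19.63, Δnorth = -10.04.
Bearing = atan2(19.63, -10.04) mod 360° = 117.10°; distance = √((19.63)² + (-10.04)²) = 22.046 nmi.

117°, 22.0 nmi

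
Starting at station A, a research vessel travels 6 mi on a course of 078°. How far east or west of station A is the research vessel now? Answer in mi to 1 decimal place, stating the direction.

5.9 mi east

Leg 1 (078°, 6 mi): east 6 sin 78° = 5.87, north 6 cos 78° = 1.25
Net east component: 5.87 mi.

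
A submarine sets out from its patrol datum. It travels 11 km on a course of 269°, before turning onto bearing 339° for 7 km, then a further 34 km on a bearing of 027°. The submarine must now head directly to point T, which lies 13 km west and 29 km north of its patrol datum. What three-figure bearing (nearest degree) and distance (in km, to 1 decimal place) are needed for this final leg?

Leg 1 (269°, 11 km): east 11 sin 269° = -11.00, north 11 cos 269° = -0.19
Leg 2 (339°, 7 km): east 7 sin 339° = -2.51, north 7 cos 339° = 6.54
Leg 3 (027°, 34 km): east 34 sin 27° = 15.44, north 34 cos 27° = 30.29
Current position: (1.93, 36.64). Target: (-13, 29). Remaining: Δeast = -14.93, Δnorth = -7.64.
Bearing = atan2(-14.93, -7.64) mod 360° = 242.91°; distance = √((-14.93)² + (-7.64)²) = 16.769 km.

243°, 16.8 km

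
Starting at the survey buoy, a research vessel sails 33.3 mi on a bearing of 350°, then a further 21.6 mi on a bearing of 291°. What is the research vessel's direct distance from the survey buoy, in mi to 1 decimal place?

Leg 1 (350°, 33.3 mi): east 33.3 sin 350° = -5.78, north 33.3 cos 350° = 32.79
Leg 2 (291°, 21.6 mi): east 21.6 sin 291° = -20.17, north 21.6 cos 291° = 7.74
Net: -25.95 east, 40.53 north. Distance = √((-25.95)² + (40.53)²) = 48.129 mi.

48.1 mi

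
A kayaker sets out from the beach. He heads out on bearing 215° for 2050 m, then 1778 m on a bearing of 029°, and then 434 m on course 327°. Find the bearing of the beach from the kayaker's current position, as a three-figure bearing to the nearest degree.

114°

Leg 1 (215°, 2050 m): east 2050 sin 215° = -1175.83, north 2050 cos 215° = -1679.26
Leg 2 (029°, 1778 m): east 1778 sin 29° = 861.99, north 1778 cos 29° = 1555.07
Leg 3 (327°, 434 m): east 434 sin 327° = -236.37, north 434 cos 327° = 363.98
Net displacement: -550.21 east, 239.80 north. Direction back to start is (550.21, -239.80): bearing = atan2(550.21, -239.80) mod 360° = 113.55° ≈ 114°.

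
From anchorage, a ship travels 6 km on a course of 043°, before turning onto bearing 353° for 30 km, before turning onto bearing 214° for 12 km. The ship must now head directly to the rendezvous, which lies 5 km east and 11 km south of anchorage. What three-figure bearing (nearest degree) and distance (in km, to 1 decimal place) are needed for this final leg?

Leg 1 (043°, 6 km): east 6 sin 43° = 4.09, north 6 cos 43° = 4.39
Leg 2 (353°, 30 km): east 30 sin 353° = -3.66, north 30 cos 353° = 29.78
Leg 3 (214°, 12 km): east 12 sin 214° = -6.71, north 12 cos 214° = -9.95
Current position: (-6.27, 24.22). Target: (5, -11). Remaining: Δeast = 11.27, Δnorth = -35.22.
Bearing = atan2(11.27, -35.22) mod 360° = 162.25°; distance = √((11.27)² + (-35.22)²) = 36.977 km.

162°, 37.0 km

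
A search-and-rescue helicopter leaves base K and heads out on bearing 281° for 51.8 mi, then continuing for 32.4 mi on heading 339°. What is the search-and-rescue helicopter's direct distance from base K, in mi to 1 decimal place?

Leg 1 (281°, 51.8 mi): east 51.8 sin 281° = -50.85, north 51.8 cos 281° = 9.88
Leg 2 (339°, 32.4 mi): east 32.4 sin 339° = -11.61, north 32.4 cos 339° = 30.25
Net: -62.46 east, 40.13 north. Distance = √((-62.46)² + (40.13)²) = 74.241 mi.

74.2 mi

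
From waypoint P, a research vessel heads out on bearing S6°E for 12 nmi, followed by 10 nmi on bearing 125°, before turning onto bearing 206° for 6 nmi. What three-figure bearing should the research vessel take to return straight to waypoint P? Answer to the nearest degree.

344°

Leg 1 (S6°E, 12 nmi): east 12 sin 174° = 1.25, north 12 cos 174° = -11.93
Leg 2 (125°, 10 nmi): east 10 sin 125° = 8.19, north 10 cos 125° = -5.74
Leg 3 (206°, 6 nmi): east 6 sin 206° = -2.63, north 6 cos 206° = -5.39
Net displacement: 6.82 east, -23.06 north. Direction back to start is (-6.82, 23.06): bearing = atan2(-6.82, 23.06) mod 360° = 343.54° ≈ 344°.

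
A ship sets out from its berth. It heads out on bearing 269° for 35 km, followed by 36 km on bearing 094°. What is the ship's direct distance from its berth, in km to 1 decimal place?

Leg 1 (269°, 35 km): east 35 sin 269° = -34.99, north 35 cos 269° = -0.61
Leg 2 (094°, 36 km): east 36 sin 94° = 35.91, north 36 cos 94° = -2.51
Net: 0.92 east, -3.12 north. Distance = √((0.92)² + (-3.12)²) = 3.254 km.

3.3 km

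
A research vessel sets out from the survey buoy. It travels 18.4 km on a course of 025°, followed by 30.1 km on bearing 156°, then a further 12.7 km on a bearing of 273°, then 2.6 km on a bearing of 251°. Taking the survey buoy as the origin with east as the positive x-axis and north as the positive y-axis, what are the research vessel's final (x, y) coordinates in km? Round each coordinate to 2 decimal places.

Leg 1 (025°, 18.4 km): east 18.4 sin 25° = 7.78, north 18.4 cos 25° = 16.68
Leg 2 (156°, 30.1 km): east 30.1 sin 156° = 12.24, north 30.1 cos 156° = -27.50
Leg 3 (273°, 12.7 km): east 12.7 sin 273° = -12.68, north 12.7 cos 273° = 0.66
Leg 4 (251°, 2.6 km): east 2.6 sin 251° = -2.46, north 2.6 cos 251° = -0.85
Summing: 4.88 km east, -11.00 km north → (4.88, -11.00).

(4.88, -11.00)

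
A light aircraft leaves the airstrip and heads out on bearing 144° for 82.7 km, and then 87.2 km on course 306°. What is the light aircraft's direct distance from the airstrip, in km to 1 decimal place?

26.9 km

Leg 1 (144°, 82.7 km): east 82.7 sin 144° = 48.61, north 82.7 cos 144° = -66.91
Leg 2 (306°, 87.2 km): east 87.2 sin 306° = -70.55, north 87.2 cos 306° = 51.25
Net: -21.94 east, -15.65 north. Distance = √((-21.94)² + (-15.65)²) = 26.947 km.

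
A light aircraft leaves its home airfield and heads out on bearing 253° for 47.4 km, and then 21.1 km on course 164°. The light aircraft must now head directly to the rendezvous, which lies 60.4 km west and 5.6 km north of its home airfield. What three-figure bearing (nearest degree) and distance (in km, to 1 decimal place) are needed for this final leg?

332°, 44.9 km

Leg 1 (253°, 47.4 km): east 47.4 sin 253° = -45.33, north 47.4 cos 253° = -13.86
Leg 2 (164°, 21.1 km): east 21.1 sin 164° = 5.82, north 21.1 cos 164° = -20.28
Current position: (-39.51, -34.14). Target: (-60.4, 5.6). Remaining: Δeast = -20.89, Δnorth = 39.74.
Bearing = atan2(-20.89, 39.74) mod 360° = 332.27°; distance = √((-20.89)² + (39.74)²) = 44.896 km.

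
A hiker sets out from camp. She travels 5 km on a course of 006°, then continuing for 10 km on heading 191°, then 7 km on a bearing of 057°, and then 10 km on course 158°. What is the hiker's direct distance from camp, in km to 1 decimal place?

13.2 km

Leg 1 (006°, 5 km): east 5 sin 6° = 0.52, north 5 cos 6° = 4.97
Leg 2 (191°, 10 km): east 10 sin 191° = -1.91, north 10 cos 191° = -9.82
Leg 3 (057°, 7 km): east 7 sin 57° = 5.87, north 7 cos 57° = 3.81
Leg 4 (158°, 10 km): east 10 sin 158° = 3.75, north 10 cos 158° = -9.27
Net: 8.23 east, -10.30 north. Distance = √((8.23)² + (-10.30)²) = 13.187 km.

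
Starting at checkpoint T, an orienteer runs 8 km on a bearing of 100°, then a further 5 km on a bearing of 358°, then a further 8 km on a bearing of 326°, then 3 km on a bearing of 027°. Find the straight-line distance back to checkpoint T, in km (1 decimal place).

13.7 km

Leg 1 (100°, 8 km): east 8 sin 100° = 7.88, north 8 cos 100° = -1.39
Leg 2 (358°, 5 km): east 5 sin 358° = -0.17, north 5 cos 358° = 5.00
Leg 3 (326°, 8 km): east 8 sin 326° = -4.47, north 8 cos 326° = 6.63
Leg 4 (027°, 3 km): east 3 sin 27° = 1.36, north 3 cos 27° = 2.67
Net: 4.59 east, 12.91 north. Distance = √((4.59)² + (12.91)²) = 13.705 km.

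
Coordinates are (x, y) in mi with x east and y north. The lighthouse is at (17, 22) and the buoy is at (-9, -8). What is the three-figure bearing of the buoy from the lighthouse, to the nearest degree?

221°

Δeast = -9 − 17 = -26.00; Δnorth = -8 − 22 = -30.00.
Bearing = atan2(Δeast, Δnorth) mod 360° = 220.91° ≈ 221°.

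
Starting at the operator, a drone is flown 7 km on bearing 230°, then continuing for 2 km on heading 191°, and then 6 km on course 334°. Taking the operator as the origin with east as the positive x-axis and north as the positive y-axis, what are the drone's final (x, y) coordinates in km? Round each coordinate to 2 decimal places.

(-8.37, -1.07)

Leg 1 (230°, 7 km): east 7 sin 230° = -5.36, north 7 cos 230° = -4.50
Leg 2 (191°, 2 km): east 2 sin 191° = -0.38, north 2 cos 191° = -1.96
Leg 3 (334°, 6 km): east 6 sin 334° = -2.63, north 6 cos 334° = 5.39
Summing: -8.37 km east, -1.07 km north → (-8.37, -1.07).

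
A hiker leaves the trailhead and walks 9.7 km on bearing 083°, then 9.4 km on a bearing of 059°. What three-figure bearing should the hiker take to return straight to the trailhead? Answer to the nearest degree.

Leg 1 (083°, 9.7 km): east 9.7 sin 83° = 9.63, north 9.7 cos 83° = 1.18
Leg 2 (059°, 9.4 km): east 9.4 sin 59° = 8.06, north 9.4 cos 59° = 4.84
Net displacement: 17.69 east, 6.02 north. Direction back to start is (-17.69, -6.02): bearing = atan2(-17.69, -6.02) mod 360° = 251.19° ≈ 251°.

251°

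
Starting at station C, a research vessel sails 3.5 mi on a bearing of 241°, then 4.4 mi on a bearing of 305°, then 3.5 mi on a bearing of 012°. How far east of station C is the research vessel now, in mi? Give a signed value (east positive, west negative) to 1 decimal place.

-5.9 mi

Leg 1 (241°, 3.5 mi): east 3.5 sin 241° = -3.06, north 3.5 cos 241° = -1.70
Leg 2 (305°, 4.4 mi): east 4.4 sin 305° = -3.60, north 4.4 cos 305° = 2.52
Leg 3 (012°, 3.5 mi): east 3.5 sin 12° = 0.73, north 3.5 cos 12° = 3.42
Net east component: -5.94 mi.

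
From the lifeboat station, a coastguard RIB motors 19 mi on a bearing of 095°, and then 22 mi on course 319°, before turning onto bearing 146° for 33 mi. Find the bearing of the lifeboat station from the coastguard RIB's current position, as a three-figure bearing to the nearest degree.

Leg 1 (095°, 19 mi): east 19 sin 95° = 18.93, north 19 cos 95° = -1.66
Leg 2 (319°, 22 mi): east 22 sin 319° = -14.43, north 22 cos 319° = 16.60
Leg 3 (146°, 33 mi): east 33 sin 146° = 18.45, north 33 cos 146° = -27.36
Net displacement: 22.95 east, -12.41 north. Direction back to start is (-22.95, 12.41): bearing = atan2(-22.95, 12.41) mod 360° = 298.41° ≈ 298°.

298°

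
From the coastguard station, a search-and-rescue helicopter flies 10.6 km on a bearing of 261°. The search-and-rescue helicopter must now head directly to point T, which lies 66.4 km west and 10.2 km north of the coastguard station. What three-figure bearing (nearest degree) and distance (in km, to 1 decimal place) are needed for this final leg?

Leg 1 (261°, 10.6 km): east 10.6 sin 261° = -10.47, north 10.6 cos 261° = -1.66
Current position: (-10.47, -1.66). Target: (-66.4, 10.2). Remaining: Δeast = -55.93, Δnorth = 11.86.
Bearing = atan2(-55.93, 11.86) mod 360° = 281.97°; distance = √((-55.93)² + (11.86)²) = 57.174 km.

282°, 57.2 km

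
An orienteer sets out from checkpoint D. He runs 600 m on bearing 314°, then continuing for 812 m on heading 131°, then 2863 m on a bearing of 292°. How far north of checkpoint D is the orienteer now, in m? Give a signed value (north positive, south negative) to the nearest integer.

957 m

Leg 1 (314°, 600 m): east 600 sin 314° = -431.60, north 600 cos 314° = 416.80
Leg 2 (131°, 812 m): east 812 sin 131° = 612.82, north 812 cos 131° = -532.72
Leg 3 (292°, 2863 m): east 2863 sin 292° = -2654.53, north 2863 cos 292° = 1072.50
Net north component: 956.57 m.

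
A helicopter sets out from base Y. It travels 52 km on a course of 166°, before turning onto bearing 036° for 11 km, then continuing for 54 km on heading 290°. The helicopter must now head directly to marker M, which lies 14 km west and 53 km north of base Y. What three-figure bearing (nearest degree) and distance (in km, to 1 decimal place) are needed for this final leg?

Leg 1 (166°, 52 km): east 52 sin 166° = 12.58, north 52 cos 166° = -50.46
Leg 2 (036°, 11 km): east 11 sin 36° = 6.47, north 11 cos 36° = 8.90
Leg 3 (290°, 54 km): east 54 sin 290° = -50.74, north 54 cos 290° = 18.47
Current position: (-31.70, -23.09). Target: (-14, 53). Remaining: Δeast = 17.70, Δnorth = 76.09.
Bearing = atan2(17.70, 76.09) mod 360° = 13.09°; distance = √((17.70)² + (76.09)²) = 78.118 km.

013°, 78.1 km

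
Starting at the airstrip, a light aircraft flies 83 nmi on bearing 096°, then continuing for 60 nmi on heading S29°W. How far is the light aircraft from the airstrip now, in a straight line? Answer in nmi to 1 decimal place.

Leg 1 (096°, 83 nmi): east 83 sin 96° = 82.55, north 83 cos 96° = -8.68
Leg 2 (S29°W, 60 nmi): east 60 sin 209° = -29.09, north 60 cos 209° = -52.48
Net: 53.46 east, -61.15 north. Distance = √((53.46)² + (-61.15)²) = 81.224 nmi.

81.2 nmi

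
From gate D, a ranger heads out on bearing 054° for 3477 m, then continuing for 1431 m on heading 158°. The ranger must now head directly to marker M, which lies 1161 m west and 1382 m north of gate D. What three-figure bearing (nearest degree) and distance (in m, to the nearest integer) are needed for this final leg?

Leg 1 (054°, 3477 m): east 3477 sin 54° = 2812.95, north 3477 cos 54° = 2043.73
Leg 2 (158°, 1431 m): east 1431 sin 158° = 536.06, north 1431 cos 158° = -1326.80
Current position: (3349.01, 716.93). Target: (-1161, 1382). Remaining: Δeast = -4510.01, Δnorth = 665.07.
Bearing = atan2(-4510.01, 665.07) mod 360° = 278.39°; distance = √((-4510.01)² + (665.07)²) = 4558.788 m.

278°, 4559 m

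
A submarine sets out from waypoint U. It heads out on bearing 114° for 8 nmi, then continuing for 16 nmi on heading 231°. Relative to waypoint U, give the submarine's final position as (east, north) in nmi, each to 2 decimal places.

(-5.13, -13.32)

Leg 1 (114°, 8 nmi): east 8 sin 114° = 7.31, north 8 cos 114° = -3.25
Leg 2 (231°, 16 nmi): east 16 sin 231° = -12.43, north 16 cos 231° = -10.07
Summing: -5.13 nmi east, -13.32 nmi north → (-5.13, -13.32).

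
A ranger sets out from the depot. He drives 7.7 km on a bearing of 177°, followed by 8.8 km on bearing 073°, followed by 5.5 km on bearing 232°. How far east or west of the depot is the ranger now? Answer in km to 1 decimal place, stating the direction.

Leg 1 (177°, 7.7 km): east 7.7 sin 177° = 0.40, north 7.7 cos 177° = -7.69
Leg 2 (073°, 8.8 km): east 8.8 sin 73° = 8.42, north 8.8 cos 73° = 2.57
Leg 3 (232°, 5.5 km): east 5.5 sin 232° = -4.33, north 5.5 cos 232° = -3.39
Net east component: 4.48 km.

4.5 km east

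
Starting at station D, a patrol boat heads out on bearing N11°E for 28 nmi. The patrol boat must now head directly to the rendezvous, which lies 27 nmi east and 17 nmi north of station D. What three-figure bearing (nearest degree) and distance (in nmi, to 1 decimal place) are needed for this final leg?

Leg 1 (N11°E, 28 nmi): east 28 sin 11° = 5.34, north 28 cos 11° = 27.49
Current position: (5.34, 27.49). Target: (27, 17). Remaining: Δeast = 21.66, Δnorth = -10.49.
Bearing = atan2(21.66, -10.49) mod 360° = 115.83°; distance = √((21.66)² + (-10.49)²) = 24.062 nmi.

116°, 24.1 nmi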